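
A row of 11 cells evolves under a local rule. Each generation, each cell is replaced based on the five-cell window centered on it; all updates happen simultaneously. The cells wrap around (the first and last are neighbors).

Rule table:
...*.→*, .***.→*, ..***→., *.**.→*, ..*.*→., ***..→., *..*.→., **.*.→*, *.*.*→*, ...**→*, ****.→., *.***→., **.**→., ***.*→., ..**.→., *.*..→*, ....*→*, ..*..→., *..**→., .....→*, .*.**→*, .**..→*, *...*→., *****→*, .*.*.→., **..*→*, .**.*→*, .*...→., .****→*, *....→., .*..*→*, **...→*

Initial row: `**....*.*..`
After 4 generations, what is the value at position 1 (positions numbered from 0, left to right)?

*

generation 1: .**.**..**.
generation 2: ..*.***..**
generation 3: *..*.*.*..*
generation 4: **...*.**..
position 1 holds *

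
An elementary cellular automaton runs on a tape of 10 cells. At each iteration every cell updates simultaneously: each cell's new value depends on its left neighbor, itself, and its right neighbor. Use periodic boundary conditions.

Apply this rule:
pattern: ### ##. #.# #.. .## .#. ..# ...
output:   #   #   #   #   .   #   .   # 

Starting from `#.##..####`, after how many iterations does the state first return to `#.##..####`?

##.##..###
###.##..##
####.##..#
#####.##..
.#####.##.
..#####.##
#..#####.#
##..#####.
.##..#####
#.##..####

10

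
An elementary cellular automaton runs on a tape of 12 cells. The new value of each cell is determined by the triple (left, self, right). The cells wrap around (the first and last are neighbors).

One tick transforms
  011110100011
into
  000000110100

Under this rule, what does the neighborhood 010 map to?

1

At position 6 the neighborhood is 010; the next row has 1 there.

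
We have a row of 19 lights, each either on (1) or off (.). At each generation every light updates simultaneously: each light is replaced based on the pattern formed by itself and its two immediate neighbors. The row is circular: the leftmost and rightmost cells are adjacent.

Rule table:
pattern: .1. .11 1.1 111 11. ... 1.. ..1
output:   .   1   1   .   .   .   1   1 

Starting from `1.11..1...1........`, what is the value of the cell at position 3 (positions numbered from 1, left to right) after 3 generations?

1

generation 1: .11.11.1.1.1......1
generation 2: 11.11.1.1.1.1....1.
generation 3: 1.11.1.1.1.1.1..1.1
position 3 holds 1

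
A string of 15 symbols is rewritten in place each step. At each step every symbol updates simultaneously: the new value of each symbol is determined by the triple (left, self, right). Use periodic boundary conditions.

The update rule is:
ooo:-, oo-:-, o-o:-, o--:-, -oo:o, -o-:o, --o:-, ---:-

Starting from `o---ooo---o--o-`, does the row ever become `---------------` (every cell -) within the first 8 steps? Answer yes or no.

no

step 1: o---o-----o--o-
step 2: o---o-----o--o-  (fixed point — unchanged through step 8)
step 8 is o---o-----o--o-, still not uniform -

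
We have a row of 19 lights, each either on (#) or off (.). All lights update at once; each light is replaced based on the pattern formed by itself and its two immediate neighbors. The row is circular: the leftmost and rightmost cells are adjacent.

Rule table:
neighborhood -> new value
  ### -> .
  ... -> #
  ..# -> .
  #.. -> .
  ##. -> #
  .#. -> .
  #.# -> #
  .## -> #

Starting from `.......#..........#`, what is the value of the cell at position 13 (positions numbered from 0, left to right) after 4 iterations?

iteration 1: .#####...########..
iteration 2: .#...#.#.#......#.#
iteration 3: #..#..#.#..####..#.
iteration 4: .......#...#..#...#
position 13 holds .

.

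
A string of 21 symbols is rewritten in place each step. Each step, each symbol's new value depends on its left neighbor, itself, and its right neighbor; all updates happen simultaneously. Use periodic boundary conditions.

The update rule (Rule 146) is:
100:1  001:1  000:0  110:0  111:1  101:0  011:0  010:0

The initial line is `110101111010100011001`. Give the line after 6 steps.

010000000000001010001

100000110000010100110
010001001000100011000
101010110101010100100
000000000000000011011
100000000000000100000
010000000000001010001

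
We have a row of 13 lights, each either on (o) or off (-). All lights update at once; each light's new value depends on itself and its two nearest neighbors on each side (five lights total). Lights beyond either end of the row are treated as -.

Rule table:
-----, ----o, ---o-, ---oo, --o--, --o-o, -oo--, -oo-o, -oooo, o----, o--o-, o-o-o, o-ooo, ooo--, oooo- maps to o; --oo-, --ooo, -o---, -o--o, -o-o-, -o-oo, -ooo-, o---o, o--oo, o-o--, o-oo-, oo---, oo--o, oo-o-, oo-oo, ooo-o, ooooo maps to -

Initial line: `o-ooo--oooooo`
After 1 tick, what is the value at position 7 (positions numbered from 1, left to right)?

o-o-o---o--oo
position 7 holds -

-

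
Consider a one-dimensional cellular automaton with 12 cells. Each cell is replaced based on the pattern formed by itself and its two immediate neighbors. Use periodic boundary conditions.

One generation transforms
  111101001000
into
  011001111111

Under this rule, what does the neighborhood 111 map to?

At position 1 the neighborhood is 111; the next row has 1 there.

1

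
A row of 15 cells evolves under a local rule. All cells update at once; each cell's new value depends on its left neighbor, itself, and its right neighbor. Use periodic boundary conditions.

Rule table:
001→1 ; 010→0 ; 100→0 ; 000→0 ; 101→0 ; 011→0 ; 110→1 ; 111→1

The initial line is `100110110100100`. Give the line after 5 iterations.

001010010001001
010000100010010
100001000100100
000010001001001
000100010010010

000100010010010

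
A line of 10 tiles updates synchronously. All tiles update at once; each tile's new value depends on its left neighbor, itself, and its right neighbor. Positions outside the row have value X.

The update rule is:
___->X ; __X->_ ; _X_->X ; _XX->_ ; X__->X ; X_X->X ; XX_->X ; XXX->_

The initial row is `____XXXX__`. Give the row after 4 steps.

XXX____XX_
__XXXX__XX
X____XX___
XXXX__XXX_

XXXX__XXX_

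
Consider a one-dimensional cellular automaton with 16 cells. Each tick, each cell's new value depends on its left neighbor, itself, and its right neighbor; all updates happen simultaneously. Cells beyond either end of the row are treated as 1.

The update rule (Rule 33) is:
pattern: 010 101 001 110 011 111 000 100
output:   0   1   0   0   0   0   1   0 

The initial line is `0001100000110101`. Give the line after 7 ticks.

tick 1: 0100001110001010
tick 2: 1001100000100101
tick 3: 0000001110000010
tick 4: 0111100000111001
tick 5: 1000001110000000
tick 6: 0011100000111110
tick 7: 0000001110000001

0000001110000001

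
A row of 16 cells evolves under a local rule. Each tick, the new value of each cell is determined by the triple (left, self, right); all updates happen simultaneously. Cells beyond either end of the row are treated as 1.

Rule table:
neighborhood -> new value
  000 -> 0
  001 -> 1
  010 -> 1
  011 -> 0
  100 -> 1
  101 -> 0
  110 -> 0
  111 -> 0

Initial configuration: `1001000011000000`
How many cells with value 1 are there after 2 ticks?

0111100100100001
0000011111110010
count of 1: 8

8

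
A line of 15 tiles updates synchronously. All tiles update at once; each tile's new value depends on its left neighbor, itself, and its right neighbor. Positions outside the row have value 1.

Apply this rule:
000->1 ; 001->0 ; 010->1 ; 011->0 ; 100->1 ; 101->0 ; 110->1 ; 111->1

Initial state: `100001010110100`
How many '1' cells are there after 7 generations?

111101010010110
111101011010010
111101001011010
111101101001010
111100101101010
111110100101010
111110110101010
count of 1: 10

10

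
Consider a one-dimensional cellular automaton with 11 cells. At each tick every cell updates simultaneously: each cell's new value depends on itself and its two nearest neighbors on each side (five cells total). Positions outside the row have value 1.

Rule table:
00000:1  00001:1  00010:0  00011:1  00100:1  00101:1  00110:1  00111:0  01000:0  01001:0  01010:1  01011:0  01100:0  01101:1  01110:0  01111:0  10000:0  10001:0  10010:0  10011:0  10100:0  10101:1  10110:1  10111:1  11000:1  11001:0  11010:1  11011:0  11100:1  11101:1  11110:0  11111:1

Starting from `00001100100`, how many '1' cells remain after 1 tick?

tick 1: 10111000100
count of 1: 5

5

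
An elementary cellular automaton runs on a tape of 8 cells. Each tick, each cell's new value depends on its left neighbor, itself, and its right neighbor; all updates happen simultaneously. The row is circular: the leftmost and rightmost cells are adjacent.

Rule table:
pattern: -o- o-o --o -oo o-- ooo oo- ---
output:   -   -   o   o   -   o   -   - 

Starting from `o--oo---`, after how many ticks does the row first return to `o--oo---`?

8

--oo---o
-oo---o-
oo---o--
o---o--o
---o--oo
--o--oo-
-o--oo--
o--oo---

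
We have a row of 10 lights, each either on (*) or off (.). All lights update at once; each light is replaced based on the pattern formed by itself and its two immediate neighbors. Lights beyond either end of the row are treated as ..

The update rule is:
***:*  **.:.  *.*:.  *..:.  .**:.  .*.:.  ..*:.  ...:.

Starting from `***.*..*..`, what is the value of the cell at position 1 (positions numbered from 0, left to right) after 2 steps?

step 1: .*........
step 2: ..........
position 1 holds .

.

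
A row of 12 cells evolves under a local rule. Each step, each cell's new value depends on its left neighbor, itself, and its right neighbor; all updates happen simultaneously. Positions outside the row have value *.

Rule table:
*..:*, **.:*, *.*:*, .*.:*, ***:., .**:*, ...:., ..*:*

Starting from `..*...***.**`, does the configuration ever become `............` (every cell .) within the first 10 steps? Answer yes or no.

no

****.**.***.
...******.**
*.**....***.
*****..**.**
....*******.
*..**.....**
******...**.
.....**.****
*...*****...
**.**...**.*
step 10 is **.**...**.*, still not uniform .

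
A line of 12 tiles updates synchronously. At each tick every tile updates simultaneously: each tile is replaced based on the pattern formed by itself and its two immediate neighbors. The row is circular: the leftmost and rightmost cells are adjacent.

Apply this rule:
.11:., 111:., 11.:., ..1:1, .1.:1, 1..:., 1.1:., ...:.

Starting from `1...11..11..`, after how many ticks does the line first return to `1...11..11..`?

tick 1: 1..1...1...1
tick 2: ..11..11..1.
tick 3: .1...1...11.
tick 4: 11..11..1...
tick 5: ...1...11..1
tick 6: ..11..1...11
tick 7: .1...11..1..
tick 8: 11..1...11..
tick 9: ...11..1...1
tick 10: ..1...11..11
tick 11: .11..1...1..
tick 12: 1...11..11..

12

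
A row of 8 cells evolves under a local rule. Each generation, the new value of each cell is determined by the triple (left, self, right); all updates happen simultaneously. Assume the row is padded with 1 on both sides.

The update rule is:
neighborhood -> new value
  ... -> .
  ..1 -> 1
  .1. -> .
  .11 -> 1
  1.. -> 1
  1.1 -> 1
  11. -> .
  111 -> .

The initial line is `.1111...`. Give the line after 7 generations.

111.11.1

11...1.1
..1.1.11
11.1.11.
..1.11.1
11.11.11
..11.11.
111.11.1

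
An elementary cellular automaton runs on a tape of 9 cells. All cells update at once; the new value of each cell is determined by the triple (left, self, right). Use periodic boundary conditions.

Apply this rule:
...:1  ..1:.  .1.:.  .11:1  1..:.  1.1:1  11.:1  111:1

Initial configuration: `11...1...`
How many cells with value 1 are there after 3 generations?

11.1...1.
111..1..1
111.....1
count of 1: 4

4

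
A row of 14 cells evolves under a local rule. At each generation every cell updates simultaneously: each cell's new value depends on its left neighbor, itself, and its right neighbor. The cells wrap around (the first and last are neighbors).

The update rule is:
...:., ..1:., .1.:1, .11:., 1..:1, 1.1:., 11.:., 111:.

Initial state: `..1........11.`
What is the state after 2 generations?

1...1........1

..11.........1
1...1........1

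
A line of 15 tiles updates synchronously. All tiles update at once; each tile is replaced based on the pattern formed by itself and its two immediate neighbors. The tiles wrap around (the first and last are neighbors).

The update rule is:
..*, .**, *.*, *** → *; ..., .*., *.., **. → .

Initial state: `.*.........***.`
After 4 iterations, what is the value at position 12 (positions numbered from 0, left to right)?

*

iteration 1: *.........***..
iteration 2: .........***..*
iteration 3: ........***..*.
iteration 4: .......***..*..
position 12 holds *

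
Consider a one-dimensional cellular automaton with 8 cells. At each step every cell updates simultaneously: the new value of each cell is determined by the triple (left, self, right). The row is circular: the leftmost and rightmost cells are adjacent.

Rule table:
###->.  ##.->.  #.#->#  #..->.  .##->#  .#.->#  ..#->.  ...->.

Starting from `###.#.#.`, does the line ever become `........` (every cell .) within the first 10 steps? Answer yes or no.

no

#..#####
...#....
...#....  (fixed point — unchanged through step 10)
step 10 is ...#...., still not uniform .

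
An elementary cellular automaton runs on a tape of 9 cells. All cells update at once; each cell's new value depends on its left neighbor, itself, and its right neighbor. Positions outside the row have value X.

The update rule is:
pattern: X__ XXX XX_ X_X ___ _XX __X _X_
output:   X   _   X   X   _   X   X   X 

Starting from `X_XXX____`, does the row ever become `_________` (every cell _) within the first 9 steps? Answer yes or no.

no

XXX_XX__X
__XXXXXXX
XXX______
__XX____X
XXXXX__XX
____XXXX_
X__XX__XX
XXXXXXXX_
_______XX
step 9 is _______XX, still not uniform _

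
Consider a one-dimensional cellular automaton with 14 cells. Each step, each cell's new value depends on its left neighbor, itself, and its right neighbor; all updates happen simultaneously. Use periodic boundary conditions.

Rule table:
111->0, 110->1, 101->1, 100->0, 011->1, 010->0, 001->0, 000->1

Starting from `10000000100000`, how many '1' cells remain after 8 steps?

00111110001110
10100010101010
01001001010101
10000000101010
00111110010101
00100010001010
10001000100100
00100010000000
count of 1: 2

2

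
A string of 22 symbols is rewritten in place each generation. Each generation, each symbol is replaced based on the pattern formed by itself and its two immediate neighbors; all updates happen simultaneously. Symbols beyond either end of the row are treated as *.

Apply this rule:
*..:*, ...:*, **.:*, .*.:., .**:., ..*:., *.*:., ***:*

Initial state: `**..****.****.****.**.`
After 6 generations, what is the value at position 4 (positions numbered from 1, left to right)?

*

***..***..***..***..*.
****..***..***..***...
*****..***..***..****.
******..***..***..***.
*******..***..***..**.
********..***..***..*.
position 4 holds *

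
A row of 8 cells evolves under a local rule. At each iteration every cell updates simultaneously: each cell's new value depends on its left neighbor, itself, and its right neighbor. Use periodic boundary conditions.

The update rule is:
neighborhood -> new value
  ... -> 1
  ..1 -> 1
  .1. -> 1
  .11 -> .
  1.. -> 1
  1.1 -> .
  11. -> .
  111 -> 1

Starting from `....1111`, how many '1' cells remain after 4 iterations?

6

1111.11.
.11.....
1..11111
.11.1111
count of 1: 6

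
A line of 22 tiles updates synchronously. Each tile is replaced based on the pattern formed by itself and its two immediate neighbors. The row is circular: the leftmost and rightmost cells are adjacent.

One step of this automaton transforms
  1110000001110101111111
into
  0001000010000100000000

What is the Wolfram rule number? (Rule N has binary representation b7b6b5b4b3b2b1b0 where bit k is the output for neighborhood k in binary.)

position 0: 111 → 0  (bit 7 = 0)
position 2: 110 → 0  (bit 6 = 0)
position 12: 101 → 0  (bit 5 = 0)
position 3: 100 → 1  (bit 4 = 1)
position 9: 011 → 0  (bit 3 = 0)
position 13: 010 → 1  (bit 2 = 1)
position 8: 001 → 1  (bit 1 = 1)
position 4: 000 → 0  (bit 0 = 0)
bits b7..b0 = 00010110 = 22

22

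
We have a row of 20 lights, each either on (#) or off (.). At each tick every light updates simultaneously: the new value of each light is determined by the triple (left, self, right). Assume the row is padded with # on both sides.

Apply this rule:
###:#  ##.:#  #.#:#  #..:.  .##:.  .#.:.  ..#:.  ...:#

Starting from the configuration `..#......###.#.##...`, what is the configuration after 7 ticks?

###.###...#..#..###.

....####..###.#.#.#.
.##..###...###.#.#.#
#.#...##.#..###.#.#.
##..#..##....###.#.#
##......#.##..###.#.
##.####..#.#...###.#
###.###...#..#..###.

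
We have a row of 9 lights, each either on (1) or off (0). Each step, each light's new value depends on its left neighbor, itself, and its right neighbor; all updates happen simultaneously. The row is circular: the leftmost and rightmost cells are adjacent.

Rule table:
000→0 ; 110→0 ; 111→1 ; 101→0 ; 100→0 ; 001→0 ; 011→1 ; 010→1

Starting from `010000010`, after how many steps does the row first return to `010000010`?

step 1: 010000010

1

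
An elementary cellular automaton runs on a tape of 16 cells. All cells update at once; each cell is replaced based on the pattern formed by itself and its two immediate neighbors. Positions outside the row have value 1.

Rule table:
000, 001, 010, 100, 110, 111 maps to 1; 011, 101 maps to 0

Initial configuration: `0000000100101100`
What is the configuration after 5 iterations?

1111111111111110

iteration 1: 1111111111100111
iteration 2: 1111111111111011
iteration 3: 1111111111111001
iteration 4: 1111111111111110
iteration 5: 1111111111111110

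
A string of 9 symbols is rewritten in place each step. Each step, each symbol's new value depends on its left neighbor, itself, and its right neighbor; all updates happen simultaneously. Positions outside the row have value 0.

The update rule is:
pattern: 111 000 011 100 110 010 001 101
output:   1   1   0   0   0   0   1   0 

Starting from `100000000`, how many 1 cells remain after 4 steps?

6

step 1: 001111111
step 2: 110111110
step 3: 000011100
step 4: 111101001
count of 1: 6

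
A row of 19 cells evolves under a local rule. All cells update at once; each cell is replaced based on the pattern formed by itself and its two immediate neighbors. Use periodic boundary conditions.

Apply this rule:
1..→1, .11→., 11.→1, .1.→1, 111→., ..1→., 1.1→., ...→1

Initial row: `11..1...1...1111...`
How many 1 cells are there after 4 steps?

8

.11.111.111....111.
..1...1...1111...11
1.111.111....111..1
1...1...1111...11..
count of 1: 8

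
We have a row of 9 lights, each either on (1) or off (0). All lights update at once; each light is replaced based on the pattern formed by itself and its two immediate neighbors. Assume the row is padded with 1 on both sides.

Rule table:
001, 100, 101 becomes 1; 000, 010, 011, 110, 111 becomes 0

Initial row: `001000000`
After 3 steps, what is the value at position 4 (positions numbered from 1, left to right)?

1

110100001
001010010
110101101
position 4 holds 1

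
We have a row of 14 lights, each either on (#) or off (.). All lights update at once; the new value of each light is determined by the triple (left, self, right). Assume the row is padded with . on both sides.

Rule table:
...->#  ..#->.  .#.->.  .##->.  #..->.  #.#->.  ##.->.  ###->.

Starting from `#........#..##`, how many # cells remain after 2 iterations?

iteration 1: ..######......
iteration 2: #........#####
count of #: 6

6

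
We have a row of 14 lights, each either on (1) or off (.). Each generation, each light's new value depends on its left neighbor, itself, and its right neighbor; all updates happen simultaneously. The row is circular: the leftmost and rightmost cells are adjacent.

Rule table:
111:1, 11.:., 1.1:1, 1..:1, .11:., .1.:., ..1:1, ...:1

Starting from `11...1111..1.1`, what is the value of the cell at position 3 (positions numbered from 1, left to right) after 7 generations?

1

1.111.11.11.1.
.1.1.1..1..1.1
1.1.1.11.11.1.
.1.1.1..1..1.1  (repeats generation 2; period 2)
generation 7: 1.1.1.11.11.1.
position 3 holds 1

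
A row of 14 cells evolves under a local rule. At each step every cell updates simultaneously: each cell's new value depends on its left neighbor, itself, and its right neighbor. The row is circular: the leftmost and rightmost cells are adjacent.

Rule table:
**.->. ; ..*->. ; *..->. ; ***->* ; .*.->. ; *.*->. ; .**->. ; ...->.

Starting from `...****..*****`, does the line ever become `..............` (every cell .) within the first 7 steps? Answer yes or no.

....**....***.
...........*..
..............
all cells are . at step 3

yes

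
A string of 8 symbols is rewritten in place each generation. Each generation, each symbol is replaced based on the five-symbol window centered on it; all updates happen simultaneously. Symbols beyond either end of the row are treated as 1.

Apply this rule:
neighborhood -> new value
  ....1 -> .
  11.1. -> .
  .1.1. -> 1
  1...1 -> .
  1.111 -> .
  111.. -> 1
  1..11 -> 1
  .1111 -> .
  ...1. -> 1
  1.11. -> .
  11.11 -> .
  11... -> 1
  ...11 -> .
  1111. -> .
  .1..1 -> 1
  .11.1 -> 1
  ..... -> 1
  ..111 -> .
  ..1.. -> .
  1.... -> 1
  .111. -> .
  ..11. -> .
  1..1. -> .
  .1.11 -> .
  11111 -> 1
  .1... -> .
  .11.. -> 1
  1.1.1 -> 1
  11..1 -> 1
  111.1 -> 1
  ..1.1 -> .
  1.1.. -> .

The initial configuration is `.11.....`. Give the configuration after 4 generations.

..1111..
11...111
.11....1
..111...

..111...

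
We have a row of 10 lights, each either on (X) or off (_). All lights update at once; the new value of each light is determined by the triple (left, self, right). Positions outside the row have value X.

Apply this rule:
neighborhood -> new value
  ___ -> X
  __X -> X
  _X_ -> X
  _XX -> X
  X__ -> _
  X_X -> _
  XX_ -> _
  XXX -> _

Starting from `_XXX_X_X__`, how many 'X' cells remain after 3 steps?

4

_X___X_X_X
_X_XXX_X_X
_X_X___X_X
count of X: 4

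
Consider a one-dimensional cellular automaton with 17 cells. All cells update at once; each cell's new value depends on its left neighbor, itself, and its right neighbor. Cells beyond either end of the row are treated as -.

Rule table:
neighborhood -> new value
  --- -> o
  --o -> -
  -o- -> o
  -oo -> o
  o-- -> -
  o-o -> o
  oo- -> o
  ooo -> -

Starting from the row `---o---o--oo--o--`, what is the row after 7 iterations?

oo-o-o-o--oo--o-o
oooooooo--oo--ooo
o------o--oo--o-o
o-oooo-o--oo--ooo
ooo--ooo--oo--o-o
o-o--o-o--oo--ooo
ooo--ooo--oo--o-o

ooo--ooo--oo--o-o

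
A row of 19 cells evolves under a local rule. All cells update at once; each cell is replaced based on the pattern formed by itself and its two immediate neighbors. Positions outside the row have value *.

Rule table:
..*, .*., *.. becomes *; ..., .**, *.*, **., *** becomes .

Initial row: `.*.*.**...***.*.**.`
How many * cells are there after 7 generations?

5

.*.*...*.*....*....
.*.**.**.**..***..*
.*.........**...**.
.**.......*..*.*...
...*.....*****.**.*
*.***...*..........
.....*.***........*
count of *: 5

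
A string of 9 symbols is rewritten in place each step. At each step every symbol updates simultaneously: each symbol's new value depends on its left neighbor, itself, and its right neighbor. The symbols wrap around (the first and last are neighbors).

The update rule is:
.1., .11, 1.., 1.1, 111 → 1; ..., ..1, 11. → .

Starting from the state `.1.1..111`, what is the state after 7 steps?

11.11111.

11111.11.
1111.11.1
111.11.11
11.11.111
1.11.1111
.11.11111
11.11111.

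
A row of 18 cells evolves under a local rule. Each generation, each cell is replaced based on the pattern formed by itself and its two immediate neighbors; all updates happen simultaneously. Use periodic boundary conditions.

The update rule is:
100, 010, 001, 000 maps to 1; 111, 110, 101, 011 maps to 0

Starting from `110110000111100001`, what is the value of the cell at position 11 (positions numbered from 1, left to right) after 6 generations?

000001111000011110
111110000111100001
000001111000011110  (repeats generation 1; period 2)
generation 6: 111110000111100001
position 11 holds 1

1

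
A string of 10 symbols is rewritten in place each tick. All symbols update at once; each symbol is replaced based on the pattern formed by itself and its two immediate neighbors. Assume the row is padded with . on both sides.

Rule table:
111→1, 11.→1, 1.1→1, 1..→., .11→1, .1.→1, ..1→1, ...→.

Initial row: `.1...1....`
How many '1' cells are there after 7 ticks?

6

11..11....
11.111....
111111....
111111....  (fixed point — unchanged through tick 7)
count of 1: 6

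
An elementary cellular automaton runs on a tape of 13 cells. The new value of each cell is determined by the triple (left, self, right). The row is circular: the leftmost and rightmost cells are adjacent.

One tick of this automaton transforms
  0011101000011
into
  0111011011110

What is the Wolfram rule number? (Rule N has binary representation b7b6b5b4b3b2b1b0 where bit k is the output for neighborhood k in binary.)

position 3: 111 → 1  (bit 7 = 1)
position 4: 110 → 0  (bit 6 = 0)
position 5: 101 → 1  (bit 5 = 1)
position 0: 100 → 0  (bit 4 = 0)
position 2: 011 → 1  (bit 3 = 1)
position 6: 010 → 1  (bit 2 = 1)
position 1: 001 → 1  (bit 1 = 1)
position 8: 000 → 1  (bit 0 = 1)
bits b7..b0 = 10101111 = 175

175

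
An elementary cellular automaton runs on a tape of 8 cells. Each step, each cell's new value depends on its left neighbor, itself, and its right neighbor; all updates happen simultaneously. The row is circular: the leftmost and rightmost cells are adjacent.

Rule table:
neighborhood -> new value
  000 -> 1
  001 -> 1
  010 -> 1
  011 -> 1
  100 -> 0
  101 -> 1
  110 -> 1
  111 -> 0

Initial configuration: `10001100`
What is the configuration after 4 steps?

10111101
11100111
00101100
11111101

11111101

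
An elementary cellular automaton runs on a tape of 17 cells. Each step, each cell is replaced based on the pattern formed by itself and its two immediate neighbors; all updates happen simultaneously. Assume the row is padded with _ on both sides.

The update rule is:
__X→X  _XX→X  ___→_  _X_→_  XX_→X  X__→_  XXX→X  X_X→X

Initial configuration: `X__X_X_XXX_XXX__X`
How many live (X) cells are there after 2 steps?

12

step 1: __X_X_XXXXXXXX_X_
step 2: _X_X_XXXXXXXXXX__
count of X: 12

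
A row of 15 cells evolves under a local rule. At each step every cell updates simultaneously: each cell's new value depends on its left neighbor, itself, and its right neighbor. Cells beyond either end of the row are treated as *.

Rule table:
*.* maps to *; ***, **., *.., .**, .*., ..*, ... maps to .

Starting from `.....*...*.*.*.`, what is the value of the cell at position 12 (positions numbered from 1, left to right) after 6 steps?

..........*.*.*
...........*.*.
............*.*
.............*.
..............*
...............
position 12 holds .

.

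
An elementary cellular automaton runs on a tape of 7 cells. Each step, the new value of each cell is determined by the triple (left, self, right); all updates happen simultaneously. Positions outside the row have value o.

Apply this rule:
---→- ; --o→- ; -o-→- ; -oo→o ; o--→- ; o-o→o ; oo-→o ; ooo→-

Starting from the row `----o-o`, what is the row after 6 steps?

-----oo
-----o-
------o
------o  (fixed point — unchanged through step 6)

------o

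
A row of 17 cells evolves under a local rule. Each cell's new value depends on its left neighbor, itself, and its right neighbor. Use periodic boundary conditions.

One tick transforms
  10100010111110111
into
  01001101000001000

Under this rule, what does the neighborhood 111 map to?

At position 9 the neighborhood is 111; the next row has 0 there.

0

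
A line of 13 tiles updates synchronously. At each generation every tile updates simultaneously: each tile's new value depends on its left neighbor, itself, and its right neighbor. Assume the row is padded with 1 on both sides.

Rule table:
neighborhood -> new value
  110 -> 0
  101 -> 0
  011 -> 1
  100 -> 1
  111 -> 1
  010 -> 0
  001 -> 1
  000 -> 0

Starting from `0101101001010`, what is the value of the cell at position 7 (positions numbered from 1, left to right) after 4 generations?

generation 1: 0001000110000
generation 2: 1010101101001
generation 3: 0000001000111
generation 4: 1000010101111
position 7 holds 0

0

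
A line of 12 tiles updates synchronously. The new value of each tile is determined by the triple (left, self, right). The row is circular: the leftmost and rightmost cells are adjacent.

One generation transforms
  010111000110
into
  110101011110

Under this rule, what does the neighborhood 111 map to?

At position 4 the neighborhood is 111; the next row has 0 there.

0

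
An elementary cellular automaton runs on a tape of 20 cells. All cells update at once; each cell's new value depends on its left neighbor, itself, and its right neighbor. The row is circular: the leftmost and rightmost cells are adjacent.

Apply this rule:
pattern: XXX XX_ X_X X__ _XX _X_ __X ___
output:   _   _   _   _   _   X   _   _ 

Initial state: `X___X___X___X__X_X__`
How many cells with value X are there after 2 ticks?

tick 1: X___X___X___X__X_X__  (fixed point — unchanged through tick 2)
count of X: 6

6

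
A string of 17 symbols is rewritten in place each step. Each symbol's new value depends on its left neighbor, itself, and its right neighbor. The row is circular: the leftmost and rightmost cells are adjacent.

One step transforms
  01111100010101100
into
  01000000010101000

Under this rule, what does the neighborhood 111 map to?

At position 2 the neighborhood is 111; the next row has 0 there.

0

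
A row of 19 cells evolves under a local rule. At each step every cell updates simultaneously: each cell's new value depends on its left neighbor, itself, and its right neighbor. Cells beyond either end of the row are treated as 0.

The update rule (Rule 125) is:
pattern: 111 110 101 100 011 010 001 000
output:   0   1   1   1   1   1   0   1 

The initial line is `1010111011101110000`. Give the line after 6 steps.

1011101011101110111

1111101110111011111
1000111011101110001
1110101110111011101
1011111011101110111
1110001110111011101
1011101011101110111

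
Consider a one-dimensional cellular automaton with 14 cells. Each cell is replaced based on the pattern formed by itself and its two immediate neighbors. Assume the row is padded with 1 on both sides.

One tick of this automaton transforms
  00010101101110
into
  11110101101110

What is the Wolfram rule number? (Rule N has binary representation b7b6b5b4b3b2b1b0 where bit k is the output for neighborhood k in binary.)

position 11: 111 → 1  (bit 7 = 1)
position 8: 110 → 1  (bit 6 = 1)
position 4: 101 → 0  (bit 5 = 0)
position 0: 100 → 1  (bit 4 = 1)
position 7: 011 → 1  (bit 3 = 1)
position 3: 010 → 1  (bit 2 = 1)
position 2: 001 → 1  (bit 1 = 1)
position 1: 000 → 1  (bit 0 = 1)
bits b7..b0 = 11011111 = 223

223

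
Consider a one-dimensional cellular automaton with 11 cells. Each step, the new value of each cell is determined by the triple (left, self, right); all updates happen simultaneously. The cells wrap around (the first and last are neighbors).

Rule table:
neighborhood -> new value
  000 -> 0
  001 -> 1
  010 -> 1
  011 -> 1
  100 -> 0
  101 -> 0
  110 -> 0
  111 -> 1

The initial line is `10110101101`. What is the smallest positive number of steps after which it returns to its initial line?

22

00100101001
01101101011
01001001010
11011011010
10010010010
10110110110
10100100100
10101101101
00101001001
01101011011
01001010010
11011010110
10010010100
10110110101
00100100101
01101101101
01001001001
01011011011
01010010010
11010110110
10010100100
10110101101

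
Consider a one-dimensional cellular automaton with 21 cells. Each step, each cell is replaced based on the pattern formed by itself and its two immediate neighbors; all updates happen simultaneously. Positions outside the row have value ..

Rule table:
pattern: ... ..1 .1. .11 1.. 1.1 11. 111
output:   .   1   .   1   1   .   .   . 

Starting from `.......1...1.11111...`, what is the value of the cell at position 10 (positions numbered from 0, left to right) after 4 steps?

1

......1.1.1..1....1..
.....1.....11.1..1.1.
....1.1...11...11...1
...1...1.11.1.11.1.1.
position 10 holds 1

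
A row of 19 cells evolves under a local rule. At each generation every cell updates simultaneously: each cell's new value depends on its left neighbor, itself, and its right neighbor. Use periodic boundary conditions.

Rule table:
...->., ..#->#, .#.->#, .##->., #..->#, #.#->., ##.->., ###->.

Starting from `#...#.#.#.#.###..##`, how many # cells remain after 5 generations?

generation 1: .#.##.#.#.#....##..
generation 2: ##....#.#.##..#..#.
generation 3: ..#..##.#...######.
generation 4: .####...##.#......#
generation 5: .....#.#...##....##
count of #: 6

6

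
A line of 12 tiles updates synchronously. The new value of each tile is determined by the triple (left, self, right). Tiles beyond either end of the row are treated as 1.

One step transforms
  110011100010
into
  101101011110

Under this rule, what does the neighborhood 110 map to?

At position 1 the neighborhood is 110; the next row has 0 there.

0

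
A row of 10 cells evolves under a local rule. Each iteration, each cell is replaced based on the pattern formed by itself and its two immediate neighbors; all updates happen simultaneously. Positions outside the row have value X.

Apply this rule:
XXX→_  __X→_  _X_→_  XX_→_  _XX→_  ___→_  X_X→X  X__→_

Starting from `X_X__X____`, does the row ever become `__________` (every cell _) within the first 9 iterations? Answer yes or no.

iteration 1: _X________
iteration 2: X_________
iteration 3: __________
all cells are _ at iteration 3

yes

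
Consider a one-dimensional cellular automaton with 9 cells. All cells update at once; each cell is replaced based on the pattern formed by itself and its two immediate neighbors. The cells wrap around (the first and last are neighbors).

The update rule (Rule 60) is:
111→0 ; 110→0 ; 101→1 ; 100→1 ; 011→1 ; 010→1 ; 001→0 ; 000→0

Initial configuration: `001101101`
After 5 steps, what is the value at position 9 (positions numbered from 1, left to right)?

0

101011011
011110110
010001101
111001011
000101110
position 9 holds 0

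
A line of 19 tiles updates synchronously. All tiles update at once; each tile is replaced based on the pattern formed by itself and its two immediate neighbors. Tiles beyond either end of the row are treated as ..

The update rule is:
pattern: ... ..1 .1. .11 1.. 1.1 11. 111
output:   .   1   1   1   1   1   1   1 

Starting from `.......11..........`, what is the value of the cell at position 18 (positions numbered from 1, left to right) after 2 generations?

.

generation 1: ......1111.........
generation 2: .....111111........
position 18 holds .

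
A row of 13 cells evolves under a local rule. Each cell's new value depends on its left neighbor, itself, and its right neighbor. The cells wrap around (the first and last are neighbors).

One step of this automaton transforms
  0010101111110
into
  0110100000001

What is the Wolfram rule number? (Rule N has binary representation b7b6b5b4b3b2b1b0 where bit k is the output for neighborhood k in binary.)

22

position 7: 111 → 0  (bit 7 = 0)
position 11: 110 → 0  (bit 6 = 0)
position 3: 101 → 0  (bit 5 = 0)
position 12: 100 → 1  (bit 4 = 1)
position 6: 011 → 0  (bit 3 = 0)
position 2: 010 → 1  (bit 2 = 1)
position 1: 001 → 1  (bit 1 = 1)
position 0: 000 → 0  (bit 0 = 0)
bits b7..b0 = 00010110 = 22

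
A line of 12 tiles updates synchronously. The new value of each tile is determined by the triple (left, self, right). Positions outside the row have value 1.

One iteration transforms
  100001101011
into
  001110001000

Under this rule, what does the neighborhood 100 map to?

0

At position 1 the neighborhood is 100; the next row has 0 there.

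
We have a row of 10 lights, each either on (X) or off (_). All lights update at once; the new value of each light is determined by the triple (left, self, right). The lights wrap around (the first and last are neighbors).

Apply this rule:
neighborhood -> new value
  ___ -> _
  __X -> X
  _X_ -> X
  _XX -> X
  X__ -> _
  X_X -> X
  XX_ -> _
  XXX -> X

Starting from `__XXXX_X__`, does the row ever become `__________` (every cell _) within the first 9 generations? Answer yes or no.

generation 1: _XXXX_XX__
generation 2: XXXX_XX___
generation 3: XXX_XX___X
generation 4: XX_XX___XX
generation 5: X_XX___XXX
generation 6: _XX___XXXX
generation 7: XX___XXXX_
generation 8: X___XXXX_X
generation 9: ___XXXX_XX
generation 9 is ___XXXX_XX, still not uniform _

no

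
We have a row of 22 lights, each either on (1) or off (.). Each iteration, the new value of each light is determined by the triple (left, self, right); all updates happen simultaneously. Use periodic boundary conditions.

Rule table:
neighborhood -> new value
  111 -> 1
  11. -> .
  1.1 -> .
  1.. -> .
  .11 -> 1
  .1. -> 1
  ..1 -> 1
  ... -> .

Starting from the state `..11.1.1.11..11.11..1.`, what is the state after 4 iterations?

..11..11.1.1.11..11.11

iteration 1: .11..1.1.1..11..1..11.
iteration 2: 11..11.1.1.11..11.11..
iteration 3: 1..11..1.1.1..11..1..1
iteration 4: ..11..11.1.1.11..11.11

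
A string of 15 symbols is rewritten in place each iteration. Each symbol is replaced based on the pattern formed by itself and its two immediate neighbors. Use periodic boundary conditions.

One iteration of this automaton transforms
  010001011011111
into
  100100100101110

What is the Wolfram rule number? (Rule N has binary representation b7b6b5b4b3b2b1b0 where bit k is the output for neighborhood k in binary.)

161

position 11: 111 → 1  (bit 7 = 1)
position 8: 110 → 0  (bit 6 = 0)
position 0: 101 → 1  (bit 5 = 1)
position 2: 100 → 0  (bit 4 = 0)
position 7: 011 → 0  (bit 3 = 0)
position 1: 010 → 0  (bit 2 = 0)
position 4: 001 → 0  (bit 1 = 0)
position 3: 000 → 1  (bit 0 = 1)
bits b7..b0 = 10100001 = 161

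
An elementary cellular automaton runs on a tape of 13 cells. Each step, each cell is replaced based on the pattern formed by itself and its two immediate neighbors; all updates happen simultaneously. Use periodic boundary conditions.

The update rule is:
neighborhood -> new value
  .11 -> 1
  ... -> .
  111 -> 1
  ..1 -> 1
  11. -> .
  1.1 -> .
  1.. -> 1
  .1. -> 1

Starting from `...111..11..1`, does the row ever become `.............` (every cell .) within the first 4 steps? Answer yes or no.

1.111.111.111
..11..11..111
111.111.1111.
11..11..111..
step 4 is 11..11..111.., still not uniform .

no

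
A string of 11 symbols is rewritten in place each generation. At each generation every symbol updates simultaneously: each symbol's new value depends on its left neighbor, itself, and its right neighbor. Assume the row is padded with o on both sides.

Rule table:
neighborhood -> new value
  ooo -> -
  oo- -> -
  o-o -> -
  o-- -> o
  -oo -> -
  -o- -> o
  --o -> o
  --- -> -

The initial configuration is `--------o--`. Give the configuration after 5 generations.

o-o--o-o---

generation 1: o------oooo
generation 2: -o----o----
generation 3: -oo--ooo--o
generation 4: ---oo---oo-
generation 5: o-o--o-o---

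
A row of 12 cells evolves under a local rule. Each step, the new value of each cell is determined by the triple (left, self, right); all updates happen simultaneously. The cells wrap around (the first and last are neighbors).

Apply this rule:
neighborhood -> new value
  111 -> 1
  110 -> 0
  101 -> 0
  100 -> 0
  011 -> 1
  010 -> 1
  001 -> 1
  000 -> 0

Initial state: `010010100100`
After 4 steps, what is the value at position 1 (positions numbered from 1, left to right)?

110110101100
100100101001
001101101011
011001001010
position 1 holds 0

0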